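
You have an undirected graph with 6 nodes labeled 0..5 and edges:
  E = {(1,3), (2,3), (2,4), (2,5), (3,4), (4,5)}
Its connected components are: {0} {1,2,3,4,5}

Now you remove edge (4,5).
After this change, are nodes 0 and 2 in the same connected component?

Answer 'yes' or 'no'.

Answer: no

Derivation:
Initial components: {0} {1,2,3,4,5}
Removing edge (4,5): not a bridge — component count unchanged at 2.
New components: {0} {1,2,3,4,5}
Are 0 and 2 in the same component? no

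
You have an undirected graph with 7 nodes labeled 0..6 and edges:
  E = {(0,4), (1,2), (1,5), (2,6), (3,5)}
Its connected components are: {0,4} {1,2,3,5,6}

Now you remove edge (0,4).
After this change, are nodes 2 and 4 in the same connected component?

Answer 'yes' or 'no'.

Initial components: {0,4} {1,2,3,5,6}
Removing edge (0,4): it was a bridge — component count 2 -> 3.
New components: {0} {1,2,3,5,6} {4}
Are 2 and 4 in the same component? no

Answer: no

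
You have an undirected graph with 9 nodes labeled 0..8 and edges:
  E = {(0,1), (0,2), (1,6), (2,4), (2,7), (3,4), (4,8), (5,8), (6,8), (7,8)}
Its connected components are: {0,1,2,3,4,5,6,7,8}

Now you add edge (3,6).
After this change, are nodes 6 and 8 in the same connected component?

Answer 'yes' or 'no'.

Initial components: {0,1,2,3,4,5,6,7,8}
Adding edge (3,6): both already in same component {0,1,2,3,4,5,6,7,8}. No change.
New components: {0,1,2,3,4,5,6,7,8}
Are 6 and 8 in the same component? yes

Answer: yes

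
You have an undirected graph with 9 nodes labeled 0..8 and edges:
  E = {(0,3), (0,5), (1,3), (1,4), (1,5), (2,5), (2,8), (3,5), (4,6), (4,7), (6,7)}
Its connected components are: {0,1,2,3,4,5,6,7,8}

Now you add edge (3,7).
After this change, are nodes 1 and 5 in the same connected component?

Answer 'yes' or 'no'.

Answer: yes

Derivation:
Initial components: {0,1,2,3,4,5,6,7,8}
Adding edge (3,7): both already in same component {0,1,2,3,4,5,6,7,8}. No change.
New components: {0,1,2,3,4,5,6,7,8}
Are 1 and 5 in the same component? yes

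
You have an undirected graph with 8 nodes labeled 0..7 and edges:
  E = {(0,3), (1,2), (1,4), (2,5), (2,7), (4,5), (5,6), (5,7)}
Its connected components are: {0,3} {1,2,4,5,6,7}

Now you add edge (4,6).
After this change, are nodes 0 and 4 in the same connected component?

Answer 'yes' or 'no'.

Initial components: {0,3} {1,2,4,5,6,7}
Adding edge (4,6): both already in same component {1,2,4,5,6,7}. No change.
New components: {0,3} {1,2,4,5,6,7}
Are 0 and 4 in the same component? no

Answer: no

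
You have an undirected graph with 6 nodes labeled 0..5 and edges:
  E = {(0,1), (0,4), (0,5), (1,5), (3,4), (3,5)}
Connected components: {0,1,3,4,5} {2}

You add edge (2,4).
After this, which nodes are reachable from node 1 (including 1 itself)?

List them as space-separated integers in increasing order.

Answer: 0 1 2 3 4 5

Derivation:
Before: nodes reachable from 1: {0,1,3,4,5}
Adding (2,4): merges 1's component with another. Reachability grows.
After: nodes reachable from 1: {0,1,2,3,4,5}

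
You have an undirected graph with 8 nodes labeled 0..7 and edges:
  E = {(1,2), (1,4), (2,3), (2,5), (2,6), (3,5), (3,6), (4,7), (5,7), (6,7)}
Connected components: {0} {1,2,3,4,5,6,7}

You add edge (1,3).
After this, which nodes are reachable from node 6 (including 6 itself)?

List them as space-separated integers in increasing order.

Before: nodes reachable from 6: {1,2,3,4,5,6,7}
Adding (1,3): both endpoints already in same component. Reachability from 6 unchanged.
After: nodes reachable from 6: {1,2,3,4,5,6,7}

Answer: 1 2 3 4 5 6 7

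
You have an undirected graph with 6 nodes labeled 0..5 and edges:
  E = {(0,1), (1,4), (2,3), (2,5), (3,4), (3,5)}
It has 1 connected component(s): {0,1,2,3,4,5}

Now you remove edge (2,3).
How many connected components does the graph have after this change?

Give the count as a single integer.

Answer: 1

Derivation:
Initial component count: 1
Remove (2,3): not a bridge. Count unchanged: 1.
  After removal, components: {0,1,2,3,4,5}
New component count: 1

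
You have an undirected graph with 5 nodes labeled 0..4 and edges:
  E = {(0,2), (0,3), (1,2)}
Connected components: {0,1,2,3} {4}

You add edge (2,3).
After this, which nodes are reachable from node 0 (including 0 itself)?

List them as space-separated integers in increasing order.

Answer: 0 1 2 3

Derivation:
Before: nodes reachable from 0: {0,1,2,3}
Adding (2,3): both endpoints already in same component. Reachability from 0 unchanged.
After: nodes reachable from 0: {0,1,2,3}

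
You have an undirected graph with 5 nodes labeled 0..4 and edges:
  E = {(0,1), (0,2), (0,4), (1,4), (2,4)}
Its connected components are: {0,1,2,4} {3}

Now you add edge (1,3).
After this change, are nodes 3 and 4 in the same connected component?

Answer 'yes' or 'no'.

Answer: yes

Derivation:
Initial components: {0,1,2,4} {3}
Adding edge (1,3): merges {0,1,2,4} and {3}.
New components: {0,1,2,3,4}
Are 3 and 4 in the same component? yes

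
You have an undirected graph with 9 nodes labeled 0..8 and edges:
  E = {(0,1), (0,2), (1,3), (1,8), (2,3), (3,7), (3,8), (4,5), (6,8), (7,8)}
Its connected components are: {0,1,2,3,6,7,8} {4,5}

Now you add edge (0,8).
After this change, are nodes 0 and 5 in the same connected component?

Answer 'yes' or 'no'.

Initial components: {0,1,2,3,6,7,8} {4,5}
Adding edge (0,8): both already in same component {0,1,2,3,6,7,8}. No change.
New components: {0,1,2,3,6,7,8} {4,5}
Are 0 and 5 in the same component? no

Answer: no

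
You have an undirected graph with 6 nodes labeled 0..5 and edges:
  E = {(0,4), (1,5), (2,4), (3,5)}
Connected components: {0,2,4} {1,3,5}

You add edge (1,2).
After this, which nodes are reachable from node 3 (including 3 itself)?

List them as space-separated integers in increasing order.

Answer: 0 1 2 3 4 5

Derivation:
Before: nodes reachable from 3: {1,3,5}
Adding (1,2): merges 3's component with another. Reachability grows.
After: nodes reachable from 3: {0,1,2,3,4,5}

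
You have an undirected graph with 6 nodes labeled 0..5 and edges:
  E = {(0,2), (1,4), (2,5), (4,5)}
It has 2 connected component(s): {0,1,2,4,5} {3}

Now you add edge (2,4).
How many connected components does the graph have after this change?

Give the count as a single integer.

Initial component count: 2
Add (2,4): endpoints already in same component. Count unchanged: 2.
New component count: 2

Answer: 2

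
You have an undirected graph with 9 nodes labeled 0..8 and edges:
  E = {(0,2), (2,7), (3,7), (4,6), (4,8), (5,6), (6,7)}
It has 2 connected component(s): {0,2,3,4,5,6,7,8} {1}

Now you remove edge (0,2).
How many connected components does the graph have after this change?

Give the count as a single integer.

Answer: 3

Derivation:
Initial component count: 2
Remove (0,2): it was a bridge. Count increases: 2 -> 3.
  After removal, components: {0} {1} {2,3,4,5,6,7,8}
New component count: 3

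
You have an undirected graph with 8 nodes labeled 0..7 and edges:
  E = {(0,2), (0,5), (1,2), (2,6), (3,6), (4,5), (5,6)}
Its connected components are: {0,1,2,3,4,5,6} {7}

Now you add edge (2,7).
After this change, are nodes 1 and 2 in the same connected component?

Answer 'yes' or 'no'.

Initial components: {0,1,2,3,4,5,6} {7}
Adding edge (2,7): merges {0,1,2,3,4,5,6} and {7}.
New components: {0,1,2,3,4,5,6,7}
Are 1 and 2 in the same component? yes

Answer: yes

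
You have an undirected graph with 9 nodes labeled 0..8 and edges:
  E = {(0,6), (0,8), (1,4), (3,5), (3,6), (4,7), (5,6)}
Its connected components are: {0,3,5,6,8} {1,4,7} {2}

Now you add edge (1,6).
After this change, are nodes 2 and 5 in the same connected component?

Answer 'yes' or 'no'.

Initial components: {0,3,5,6,8} {1,4,7} {2}
Adding edge (1,6): merges {1,4,7} and {0,3,5,6,8}.
New components: {0,1,3,4,5,6,7,8} {2}
Are 2 and 5 in the same component? no

Answer: no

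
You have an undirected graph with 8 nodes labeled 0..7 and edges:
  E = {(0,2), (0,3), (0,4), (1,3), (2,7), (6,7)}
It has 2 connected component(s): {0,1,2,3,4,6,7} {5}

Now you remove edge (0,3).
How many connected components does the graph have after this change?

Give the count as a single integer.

Answer: 3

Derivation:
Initial component count: 2
Remove (0,3): it was a bridge. Count increases: 2 -> 3.
  After removal, components: {0,2,4,6,7} {1,3} {5}
New component count: 3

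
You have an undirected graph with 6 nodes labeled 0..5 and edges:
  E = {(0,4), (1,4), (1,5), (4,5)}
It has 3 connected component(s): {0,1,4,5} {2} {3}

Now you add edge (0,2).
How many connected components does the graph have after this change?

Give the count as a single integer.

Answer: 2

Derivation:
Initial component count: 3
Add (0,2): merges two components. Count decreases: 3 -> 2.
New component count: 2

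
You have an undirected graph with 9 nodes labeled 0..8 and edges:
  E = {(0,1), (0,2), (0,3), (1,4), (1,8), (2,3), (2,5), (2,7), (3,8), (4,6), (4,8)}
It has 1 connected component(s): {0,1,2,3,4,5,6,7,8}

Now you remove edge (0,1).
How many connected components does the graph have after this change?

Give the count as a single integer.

Initial component count: 1
Remove (0,1): not a bridge. Count unchanged: 1.
  After removal, components: {0,1,2,3,4,5,6,7,8}
New component count: 1

Answer: 1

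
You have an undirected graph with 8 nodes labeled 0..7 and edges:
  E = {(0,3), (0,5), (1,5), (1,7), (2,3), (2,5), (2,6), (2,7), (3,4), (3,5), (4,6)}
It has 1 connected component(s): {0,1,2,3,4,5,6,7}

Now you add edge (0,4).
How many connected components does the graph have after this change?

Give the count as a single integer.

Initial component count: 1
Add (0,4): endpoints already in same component. Count unchanged: 1.
New component count: 1

Answer: 1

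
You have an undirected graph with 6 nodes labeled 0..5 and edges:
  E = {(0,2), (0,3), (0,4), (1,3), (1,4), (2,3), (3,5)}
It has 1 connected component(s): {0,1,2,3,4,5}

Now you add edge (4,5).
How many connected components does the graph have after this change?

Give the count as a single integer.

Answer: 1

Derivation:
Initial component count: 1
Add (4,5): endpoints already in same component. Count unchanged: 1.
New component count: 1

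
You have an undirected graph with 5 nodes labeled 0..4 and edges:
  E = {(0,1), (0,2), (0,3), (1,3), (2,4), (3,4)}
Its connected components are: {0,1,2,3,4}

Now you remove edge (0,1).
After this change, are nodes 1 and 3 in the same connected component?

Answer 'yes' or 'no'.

Answer: yes

Derivation:
Initial components: {0,1,2,3,4}
Removing edge (0,1): not a bridge — component count unchanged at 1.
New components: {0,1,2,3,4}
Are 1 and 3 in the same component? yes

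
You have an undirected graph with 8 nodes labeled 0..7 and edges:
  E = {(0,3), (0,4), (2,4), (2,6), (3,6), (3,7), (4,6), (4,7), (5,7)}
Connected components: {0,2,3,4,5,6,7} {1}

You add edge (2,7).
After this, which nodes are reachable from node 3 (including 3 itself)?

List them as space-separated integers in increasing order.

Before: nodes reachable from 3: {0,2,3,4,5,6,7}
Adding (2,7): both endpoints already in same component. Reachability from 3 unchanged.
After: nodes reachable from 3: {0,2,3,4,5,6,7}

Answer: 0 2 3 4 5 6 7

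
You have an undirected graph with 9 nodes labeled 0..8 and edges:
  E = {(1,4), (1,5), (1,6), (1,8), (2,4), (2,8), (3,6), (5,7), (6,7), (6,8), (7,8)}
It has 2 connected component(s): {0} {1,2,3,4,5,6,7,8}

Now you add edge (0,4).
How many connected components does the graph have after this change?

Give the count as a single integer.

Answer: 1

Derivation:
Initial component count: 2
Add (0,4): merges two components. Count decreases: 2 -> 1.
New component count: 1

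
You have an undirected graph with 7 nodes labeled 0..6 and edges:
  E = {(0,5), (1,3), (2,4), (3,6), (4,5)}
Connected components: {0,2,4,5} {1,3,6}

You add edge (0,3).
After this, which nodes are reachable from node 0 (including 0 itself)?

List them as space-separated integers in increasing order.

Before: nodes reachable from 0: {0,2,4,5}
Adding (0,3): merges 0's component with another. Reachability grows.
After: nodes reachable from 0: {0,1,2,3,4,5,6}

Answer: 0 1 2 3 4 5 6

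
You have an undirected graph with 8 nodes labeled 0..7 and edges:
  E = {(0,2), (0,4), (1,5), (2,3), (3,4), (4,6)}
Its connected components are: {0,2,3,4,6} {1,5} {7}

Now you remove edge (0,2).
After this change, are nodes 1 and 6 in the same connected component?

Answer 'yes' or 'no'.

Initial components: {0,2,3,4,6} {1,5} {7}
Removing edge (0,2): not a bridge — component count unchanged at 3.
New components: {0,2,3,4,6} {1,5} {7}
Are 1 and 6 in the same component? no

Answer: no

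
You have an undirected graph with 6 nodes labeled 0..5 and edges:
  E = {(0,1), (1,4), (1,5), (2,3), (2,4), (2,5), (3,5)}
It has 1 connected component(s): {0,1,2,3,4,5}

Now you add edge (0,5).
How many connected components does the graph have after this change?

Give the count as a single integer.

Initial component count: 1
Add (0,5): endpoints already in same component. Count unchanged: 1.
New component count: 1

Answer: 1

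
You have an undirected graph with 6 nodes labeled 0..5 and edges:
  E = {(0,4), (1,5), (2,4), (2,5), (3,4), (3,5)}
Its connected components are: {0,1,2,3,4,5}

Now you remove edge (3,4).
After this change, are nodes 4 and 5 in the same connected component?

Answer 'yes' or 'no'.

Answer: yes

Derivation:
Initial components: {0,1,2,3,4,5}
Removing edge (3,4): not a bridge — component count unchanged at 1.
New components: {0,1,2,3,4,5}
Are 4 and 5 in the same component? yes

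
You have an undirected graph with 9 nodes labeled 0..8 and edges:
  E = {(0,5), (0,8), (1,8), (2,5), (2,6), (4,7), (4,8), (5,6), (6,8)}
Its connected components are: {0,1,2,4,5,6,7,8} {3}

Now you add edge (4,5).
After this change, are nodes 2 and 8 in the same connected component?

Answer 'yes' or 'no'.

Initial components: {0,1,2,4,5,6,7,8} {3}
Adding edge (4,5): both already in same component {0,1,2,4,5,6,7,8}. No change.
New components: {0,1,2,4,5,6,7,8} {3}
Are 2 and 8 in the same component? yes

Answer: yes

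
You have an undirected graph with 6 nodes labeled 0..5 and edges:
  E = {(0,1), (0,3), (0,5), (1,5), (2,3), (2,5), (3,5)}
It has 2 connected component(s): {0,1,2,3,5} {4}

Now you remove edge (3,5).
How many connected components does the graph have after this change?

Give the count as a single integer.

Answer: 2

Derivation:
Initial component count: 2
Remove (3,5): not a bridge. Count unchanged: 2.
  After removal, components: {0,1,2,3,5} {4}
New component count: 2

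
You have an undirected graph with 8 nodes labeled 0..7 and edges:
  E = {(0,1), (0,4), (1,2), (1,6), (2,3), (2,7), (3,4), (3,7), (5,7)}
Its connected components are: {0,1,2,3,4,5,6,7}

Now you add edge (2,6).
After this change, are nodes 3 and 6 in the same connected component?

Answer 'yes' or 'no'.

Initial components: {0,1,2,3,4,5,6,7}
Adding edge (2,6): both already in same component {0,1,2,3,4,5,6,7}. No change.
New components: {0,1,2,3,4,5,6,7}
Are 3 and 6 in the same component? yes

Answer: yes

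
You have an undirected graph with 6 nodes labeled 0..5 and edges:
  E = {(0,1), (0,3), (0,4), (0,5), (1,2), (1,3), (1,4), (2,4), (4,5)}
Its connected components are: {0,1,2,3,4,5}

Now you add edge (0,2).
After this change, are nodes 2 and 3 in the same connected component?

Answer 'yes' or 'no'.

Answer: yes

Derivation:
Initial components: {0,1,2,3,4,5}
Adding edge (0,2): both already in same component {0,1,2,3,4,5}. No change.
New components: {0,1,2,3,4,5}
Are 2 and 3 in the same component? yes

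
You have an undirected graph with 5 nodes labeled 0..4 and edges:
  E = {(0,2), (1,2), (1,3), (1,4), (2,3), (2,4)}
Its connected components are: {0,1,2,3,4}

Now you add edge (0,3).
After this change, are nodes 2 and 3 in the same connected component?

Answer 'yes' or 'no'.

Initial components: {0,1,2,3,4}
Adding edge (0,3): both already in same component {0,1,2,3,4}. No change.
New components: {0,1,2,3,4}
Are 2 and 3 in the same component? yes

Answer: yes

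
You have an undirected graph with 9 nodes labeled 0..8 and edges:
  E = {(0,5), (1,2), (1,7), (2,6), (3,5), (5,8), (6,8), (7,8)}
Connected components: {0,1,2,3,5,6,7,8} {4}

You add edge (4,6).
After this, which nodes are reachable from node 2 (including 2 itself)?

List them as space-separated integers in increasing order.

Before: nodes reachable from 2: {0,1,2,3,5,6,7,8}
Adding (4,6): merges 2's component with another. Reachability grows.
After: nodes reachable from 2: {0,1,2,3,4,5,6,7,8}

Answer: 0 1 2 3 4 5 6 7 8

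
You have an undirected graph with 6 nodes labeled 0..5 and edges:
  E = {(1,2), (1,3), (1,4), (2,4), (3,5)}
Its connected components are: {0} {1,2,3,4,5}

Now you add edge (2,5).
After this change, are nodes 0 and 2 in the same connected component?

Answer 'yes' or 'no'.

Initial components: {0} {1,2,3,4,5}
Adding edge (2,5): both already in same component {1,2,3,4,5}. No change.
New components: {0} {1,2,3,4,5}
Are 0 and 2 in the same component? no

Answer: no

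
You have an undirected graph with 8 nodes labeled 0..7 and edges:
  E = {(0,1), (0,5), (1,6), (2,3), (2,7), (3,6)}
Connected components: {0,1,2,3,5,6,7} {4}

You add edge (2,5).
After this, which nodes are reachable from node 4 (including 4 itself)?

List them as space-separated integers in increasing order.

Before: nodes reachable from 4: {4}
Adding (2,5): both endpoints already in same component. Reachability from 4 unchanged.
After: nodes reachable from 4: {4}

Answer: 4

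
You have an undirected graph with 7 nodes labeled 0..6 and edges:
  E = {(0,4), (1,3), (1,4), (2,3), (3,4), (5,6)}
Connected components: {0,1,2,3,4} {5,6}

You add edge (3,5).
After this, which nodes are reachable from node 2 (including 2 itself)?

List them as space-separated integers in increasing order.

Before: nodes reachable from 2: {0,1,2,3,4}
Adding (3,5): merges 2's component with another. Reachability grows.
After: nodes reachable from 2: {0,1,2,3,4,5,6}

Answer: 0 1 2 3 4 5 6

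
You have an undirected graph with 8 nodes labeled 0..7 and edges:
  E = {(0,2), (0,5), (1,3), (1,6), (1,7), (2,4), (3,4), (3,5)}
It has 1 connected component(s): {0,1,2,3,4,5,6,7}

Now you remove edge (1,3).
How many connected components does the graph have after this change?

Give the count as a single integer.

Initial component count: 1
Remove (1,3): it was a bridge. Count increases: 1 -> 2.
  After removal, components: {0,2,3,4,5} {1,6,7}
New component count: 2

Answer: 2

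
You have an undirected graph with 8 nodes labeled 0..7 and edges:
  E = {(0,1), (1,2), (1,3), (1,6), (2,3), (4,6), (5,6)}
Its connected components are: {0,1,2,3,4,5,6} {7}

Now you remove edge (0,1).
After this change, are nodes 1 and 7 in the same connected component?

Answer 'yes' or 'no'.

Answer: no

Derivation:
Initial components: {0,1,2,3,4,5,6} {7}
Removing edge (0,1): it was a bridge — component count 2 -> 3.
New components: {0} {1,2,3,4,5,6} {7}
Are 1 and 7 in the same component? no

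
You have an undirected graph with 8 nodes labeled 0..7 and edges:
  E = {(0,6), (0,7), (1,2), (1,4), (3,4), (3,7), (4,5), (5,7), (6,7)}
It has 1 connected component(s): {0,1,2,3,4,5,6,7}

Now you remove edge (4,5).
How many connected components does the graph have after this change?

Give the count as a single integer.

Initial component count: 1
Remove (4,5): not a bridge. Count unchanged: 1.
  After removal, components: {0,1,2,3,4,5,6,7}
New component count: 1

Answer: 1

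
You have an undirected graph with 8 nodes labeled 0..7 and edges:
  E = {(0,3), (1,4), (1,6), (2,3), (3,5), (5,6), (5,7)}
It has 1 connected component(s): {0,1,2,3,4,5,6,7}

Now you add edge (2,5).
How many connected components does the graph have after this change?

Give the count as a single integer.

Initial component count: 1
Add (2,5): endpoints already in same component. Count unchanged: 1.
New component count: 1

Answer: 1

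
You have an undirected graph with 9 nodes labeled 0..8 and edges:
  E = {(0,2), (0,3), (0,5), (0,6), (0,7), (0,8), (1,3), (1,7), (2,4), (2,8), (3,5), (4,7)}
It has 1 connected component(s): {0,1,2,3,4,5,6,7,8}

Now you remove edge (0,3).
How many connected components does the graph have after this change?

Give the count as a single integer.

Initial component count: 1
Remove (0,3): not a bridge. Count unchanged: 1.
  After removal, components: {0,1,2,3,4,5,6,7,8}
New component count: 1

Answer: 1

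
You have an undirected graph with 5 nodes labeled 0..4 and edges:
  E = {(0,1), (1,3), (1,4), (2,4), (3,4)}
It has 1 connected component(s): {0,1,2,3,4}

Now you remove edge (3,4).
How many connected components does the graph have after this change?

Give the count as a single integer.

Answer: 1

Derivation:
Initial component count: 1
Remove (3,4): not a bridge. Count unchanged: 1.
  After removal, components: {0,1,2,3,4}
New component count: 1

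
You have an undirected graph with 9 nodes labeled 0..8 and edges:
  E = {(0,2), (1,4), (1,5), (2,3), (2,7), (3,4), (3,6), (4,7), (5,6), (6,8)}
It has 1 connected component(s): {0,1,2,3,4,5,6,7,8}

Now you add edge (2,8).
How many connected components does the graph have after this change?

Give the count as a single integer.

Initial component count: 1
Add (2,8): endpoints already in same component. Count unchanged: 1.
New component count: 1

Answer: 1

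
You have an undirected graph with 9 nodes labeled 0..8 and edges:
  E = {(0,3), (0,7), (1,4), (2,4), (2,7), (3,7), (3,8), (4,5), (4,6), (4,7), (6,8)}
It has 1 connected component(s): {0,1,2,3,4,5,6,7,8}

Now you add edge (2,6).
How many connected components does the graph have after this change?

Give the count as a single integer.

Initial component count: 1
Add (2,6): endpoints already in same component. Count unchanged: 1.
New component count: 1

Answer: 1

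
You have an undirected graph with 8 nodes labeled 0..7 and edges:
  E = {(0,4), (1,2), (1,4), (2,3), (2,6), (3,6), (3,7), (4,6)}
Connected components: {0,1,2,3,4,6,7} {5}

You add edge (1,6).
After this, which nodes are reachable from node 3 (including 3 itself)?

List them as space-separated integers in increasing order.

Before: nodes reachable from 3: {0,1,2,3,4,6,7}
Adding (1,6): both endpoints already in same component. Reachability from 3 unchanged.
After: nodes reachable from 3: {0,1,2,3,4,6,7}

Answer: 0 1 2 3 4 6 7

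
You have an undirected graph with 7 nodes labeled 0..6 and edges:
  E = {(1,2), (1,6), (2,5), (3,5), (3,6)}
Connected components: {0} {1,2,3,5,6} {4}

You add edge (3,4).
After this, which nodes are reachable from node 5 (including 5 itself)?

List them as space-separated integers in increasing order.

Before: nodes reachable from 5: {1,2,3,5,6}
Adding (3,4): merges 5's component with another. Reachability grows.
After: nodes reachable from 5: {1,2,3,4,5,6}

Answer: 1 2 3 4 5 6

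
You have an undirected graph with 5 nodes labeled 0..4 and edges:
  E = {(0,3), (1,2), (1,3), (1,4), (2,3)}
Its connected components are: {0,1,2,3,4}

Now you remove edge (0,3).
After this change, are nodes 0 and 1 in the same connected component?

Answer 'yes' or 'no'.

Answer: no

Derivation:
Initial components: {0,1,2,3,4}
Removing edge (0,3): it was a bridge — component count 1 -> 2.
New components: {0} {1,2,3,4}
Are 0 and 1 in the same component? no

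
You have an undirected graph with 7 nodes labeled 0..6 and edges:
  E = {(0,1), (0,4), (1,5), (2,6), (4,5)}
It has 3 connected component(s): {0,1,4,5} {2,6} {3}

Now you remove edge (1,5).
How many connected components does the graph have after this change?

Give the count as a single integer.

Initial component count: 3
Remove (1,5): not a bridge. Count unchanged: 3.
  After removal, components: {0,1,4,5} {2,6} {3}
New component count: 3

Answer: 3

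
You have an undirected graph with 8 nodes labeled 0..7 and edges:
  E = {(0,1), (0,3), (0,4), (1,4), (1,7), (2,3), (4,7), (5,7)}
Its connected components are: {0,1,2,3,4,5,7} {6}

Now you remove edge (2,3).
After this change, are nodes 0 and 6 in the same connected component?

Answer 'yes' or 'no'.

Answer: no

Derivation:
Initial components: {0,1,2,3,4,5,7} {6}
Removing edge (2,3): it was a bridge — component count 2 -> 3.
New components: {0,1,3,4,5,7} {2} {6}
Are 0 and 6 in the same component? no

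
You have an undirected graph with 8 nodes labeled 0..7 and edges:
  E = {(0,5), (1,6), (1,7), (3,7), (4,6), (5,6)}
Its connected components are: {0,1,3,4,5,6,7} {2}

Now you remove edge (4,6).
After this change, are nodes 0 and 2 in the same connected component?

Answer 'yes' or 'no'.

Answer: no

Derivation:
Initial components: {0,1,3,4,5,6,7} {2}
Removing edge (4,6): it was a bridge — component count 2 -> 3.
New components: {0,1,3,5,6,7} {2} {4}
Are 0 and 2 in the same component? no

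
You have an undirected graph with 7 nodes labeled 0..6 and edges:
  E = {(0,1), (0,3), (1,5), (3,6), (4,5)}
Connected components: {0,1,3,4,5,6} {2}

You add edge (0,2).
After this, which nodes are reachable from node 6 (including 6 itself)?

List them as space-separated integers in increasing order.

Answer: 0 1 2 3 4 5 6

Derivation:
Before: nodes reachable from 6: {0,1,3,4,5,6}
Adding (0,2): merges 6's component with another. Reachability grows.
After: nodes reachable from 6: {0,1,2,3,4,5,6}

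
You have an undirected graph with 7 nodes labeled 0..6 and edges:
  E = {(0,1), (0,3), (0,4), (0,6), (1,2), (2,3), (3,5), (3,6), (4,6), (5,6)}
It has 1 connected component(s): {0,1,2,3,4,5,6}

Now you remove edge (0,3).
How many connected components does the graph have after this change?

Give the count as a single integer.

Answer: 1

Derivation:
Initial component count: 1
Remove (0,3): not a bridge. Count unchanged: 1.
  After removal, components: {0,1,2,3,4,5,6}
New component count: 1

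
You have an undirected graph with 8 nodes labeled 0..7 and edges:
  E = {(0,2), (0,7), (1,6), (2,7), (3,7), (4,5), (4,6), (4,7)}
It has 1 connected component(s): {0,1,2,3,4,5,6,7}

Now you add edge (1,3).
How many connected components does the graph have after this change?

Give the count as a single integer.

Answer: 1

Derivation:
Initial component count: 1
Add (1,3): endpoints already in same component. Count unchanged: 1.
New component count: 1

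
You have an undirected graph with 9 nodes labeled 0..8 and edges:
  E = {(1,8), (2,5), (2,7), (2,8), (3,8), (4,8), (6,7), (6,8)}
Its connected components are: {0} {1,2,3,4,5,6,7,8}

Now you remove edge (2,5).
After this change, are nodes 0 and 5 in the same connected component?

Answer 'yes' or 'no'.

Answer: no

Derivation:
Initial components: {0} {1,2,3,4,5,6,7,8}
Removing edge (2,5): it was a bridge — component count 2 -> 3.
New components: {0} {1,2,3,4,6,7,8} {5}
Are 0 and 5 in the same component? no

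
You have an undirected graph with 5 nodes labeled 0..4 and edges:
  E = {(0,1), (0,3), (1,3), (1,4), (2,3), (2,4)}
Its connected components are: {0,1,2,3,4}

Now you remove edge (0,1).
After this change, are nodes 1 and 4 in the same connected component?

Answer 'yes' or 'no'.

Initial components: {0,1,2,3,4}
Removing edge (0,1): not a bridge — component count unchanged at 1.
New components: {0,1,2,3,4}
Are 1 and 4 in the same component? yes

Answer: yes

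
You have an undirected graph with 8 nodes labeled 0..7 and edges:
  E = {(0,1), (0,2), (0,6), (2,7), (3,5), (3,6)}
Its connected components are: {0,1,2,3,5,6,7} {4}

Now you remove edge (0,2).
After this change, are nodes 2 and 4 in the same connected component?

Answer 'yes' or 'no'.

Answer: no

Derivation:
Initial components: {0,1,2,3,5,6,7} {4}
Removing edge (0,2): it was a bridge — component count 2 -> 3.
New components: {0,1,3,5,6} {2,7} {4}
Are 2 and 4 in the same component? no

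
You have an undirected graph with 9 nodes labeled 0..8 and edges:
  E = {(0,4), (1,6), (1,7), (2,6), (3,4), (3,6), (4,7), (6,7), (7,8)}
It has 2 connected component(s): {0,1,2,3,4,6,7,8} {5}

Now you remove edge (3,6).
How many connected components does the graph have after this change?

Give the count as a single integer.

Answer: 2

Derivation:
Initial component count: 2
Remove (3,6): not a bridge. Count unchanged: 2.
  After removal, components: {0,1,2,3,4,6,7,8} {5}
New component count: 2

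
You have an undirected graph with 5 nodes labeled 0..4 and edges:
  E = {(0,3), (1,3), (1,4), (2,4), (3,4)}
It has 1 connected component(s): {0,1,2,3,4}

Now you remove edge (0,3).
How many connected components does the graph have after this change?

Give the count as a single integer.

Answer: 2

Derivation:
Initial component count: 1
Remove (0,3): it was a bridge. Count increases: 1 -> 2.
  After removal, components: {0} {1,2,3,4}
New component count: 2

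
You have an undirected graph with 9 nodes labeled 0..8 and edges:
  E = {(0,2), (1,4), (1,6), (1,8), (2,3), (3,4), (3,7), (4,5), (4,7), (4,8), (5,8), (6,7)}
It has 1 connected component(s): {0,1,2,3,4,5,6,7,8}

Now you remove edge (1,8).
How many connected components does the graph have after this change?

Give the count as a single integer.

Answer: 1

Derivation:
Initial component count: 1
Remove (1,8): not a bridge. Count unchanged: 1.
  After removal, components: {0,1,2,3,4,5,6,7,8}
New component count: 1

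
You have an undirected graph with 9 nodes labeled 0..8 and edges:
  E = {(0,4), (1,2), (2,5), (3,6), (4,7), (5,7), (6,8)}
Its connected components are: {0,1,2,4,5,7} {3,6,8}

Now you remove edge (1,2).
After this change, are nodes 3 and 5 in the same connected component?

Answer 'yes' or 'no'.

Initial components: {0,1,2,4,5,7} {3,6,8}
Removing edge (1,2): it was a bridge — component count 2 -> 3.
New components: {0,2,4,5,7} {1} {3,6,8}
Are 3 and 5 in the same component? no

Answer: no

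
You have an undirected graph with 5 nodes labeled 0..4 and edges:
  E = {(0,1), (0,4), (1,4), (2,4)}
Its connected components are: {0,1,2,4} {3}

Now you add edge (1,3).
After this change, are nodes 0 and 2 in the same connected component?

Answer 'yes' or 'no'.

Answer: yes

Derivation:
Initial components: {0,1,2,4} {3}
Adding edge (1,3): merges {0,1,2,4} and {3}.
New components: {0,1,2,3,4}
Are 0 and 2 in the same component? yes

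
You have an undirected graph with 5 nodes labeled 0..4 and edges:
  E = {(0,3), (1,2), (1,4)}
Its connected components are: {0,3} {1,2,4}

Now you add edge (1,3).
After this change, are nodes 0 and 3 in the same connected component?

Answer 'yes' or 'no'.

Initial components: {0,3} {1,2,4}
Adding edge (1,3): merges {1,2,4} and {0,3}.
New components: {0,1,2,3,4}
Are 0 and 3 in the same component? yes

Answer: yes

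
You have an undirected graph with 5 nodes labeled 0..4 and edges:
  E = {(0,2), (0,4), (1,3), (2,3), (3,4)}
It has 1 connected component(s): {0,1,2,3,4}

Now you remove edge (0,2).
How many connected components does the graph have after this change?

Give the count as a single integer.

Answer: 1

Derivation:
Initial component count: 1
Remove (0,2): not a bridge. Count unchanged: 1.
  After removal, components: {0,1,2,3,4}
New component count: 1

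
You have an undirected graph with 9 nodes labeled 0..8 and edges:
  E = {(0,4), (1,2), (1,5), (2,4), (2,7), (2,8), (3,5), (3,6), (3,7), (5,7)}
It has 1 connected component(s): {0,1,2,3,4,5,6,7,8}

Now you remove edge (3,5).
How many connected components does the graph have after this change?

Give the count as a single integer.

Answer: 1

Derivation:
Initial component count: 1
Remove (3,5): not a bridge. Count unchanged: 1.
  After removal, components: {0,1,2,3,4,5,6,7,8}
New component count: 1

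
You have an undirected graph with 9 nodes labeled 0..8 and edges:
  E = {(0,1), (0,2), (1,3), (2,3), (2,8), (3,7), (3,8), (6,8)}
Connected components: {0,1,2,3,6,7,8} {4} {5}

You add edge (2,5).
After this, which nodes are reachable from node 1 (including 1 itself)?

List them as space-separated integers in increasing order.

Answer: 0 1 2 3 5 6 7 8

Derivation:
Before: nodes reachable from 1: {0,1,2,3,6,7,8}
Adding (2,5): merges 1's component with another. Reachability grows.
After: nodes reachable from 1: {0,1,2,3,5,6,7,8}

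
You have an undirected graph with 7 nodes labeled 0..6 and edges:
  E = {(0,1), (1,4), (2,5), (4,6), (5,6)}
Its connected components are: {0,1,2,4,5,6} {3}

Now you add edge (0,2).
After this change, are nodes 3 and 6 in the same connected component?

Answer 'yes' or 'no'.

Answer: no

Derivation:
Initial components: {0,1,2,4,5,6} {3}
Adding edge (0,2): both already in same component {0,1,2,4,5,6}. No change.
New components: {0,1,2,4,5,6} {3}
Are 3 and 6 in the same component? no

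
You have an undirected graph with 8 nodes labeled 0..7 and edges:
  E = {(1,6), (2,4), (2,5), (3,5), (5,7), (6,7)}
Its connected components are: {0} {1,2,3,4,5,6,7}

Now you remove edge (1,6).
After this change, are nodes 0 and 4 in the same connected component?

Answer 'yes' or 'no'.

Initial components: {0} {1,2,3,4,5,6,7}
Removing edge (1,6): it was a bridge — component count 2 -> 3.
New components: {0} {1} {2,3,4,5,6,7}
Are 0 and 4 in the same component? no

Answer: no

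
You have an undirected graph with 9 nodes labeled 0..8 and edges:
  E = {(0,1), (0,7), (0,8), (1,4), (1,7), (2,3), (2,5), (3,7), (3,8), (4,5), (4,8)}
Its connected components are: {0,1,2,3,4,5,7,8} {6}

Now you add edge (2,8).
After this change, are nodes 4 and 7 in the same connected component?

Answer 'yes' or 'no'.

Initial components: {0,1,2,3,4,5,7,8} {6}
Adding edge (2,8): both already in same component {0,1,2,3,4,5,7,8}. No change.
New components: {0,1,2,3,4,5,7,8} {6}
Are 4 and 7 in the same component? yes

Answer: yes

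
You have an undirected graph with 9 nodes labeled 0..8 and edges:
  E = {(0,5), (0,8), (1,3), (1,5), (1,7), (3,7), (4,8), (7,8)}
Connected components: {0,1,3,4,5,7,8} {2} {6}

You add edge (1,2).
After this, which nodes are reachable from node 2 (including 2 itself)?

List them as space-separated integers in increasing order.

Answer: 0 1 2 3 4 5 7 8

Derivation:
Before: nodes reachable from 2: {2}
Adding (1,2): merges 2's component with another. Reachability grows.
After: nodes reachable from 2: {0,1,2,3,4,5,7,8}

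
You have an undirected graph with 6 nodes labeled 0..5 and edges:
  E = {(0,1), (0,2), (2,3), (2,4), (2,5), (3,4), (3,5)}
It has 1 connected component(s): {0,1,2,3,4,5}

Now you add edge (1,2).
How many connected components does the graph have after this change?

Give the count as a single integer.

Initial component count: 1
Add (1,2): endpoints already in same component. Count unchanged: 1.
New component count: 1

Answer: 1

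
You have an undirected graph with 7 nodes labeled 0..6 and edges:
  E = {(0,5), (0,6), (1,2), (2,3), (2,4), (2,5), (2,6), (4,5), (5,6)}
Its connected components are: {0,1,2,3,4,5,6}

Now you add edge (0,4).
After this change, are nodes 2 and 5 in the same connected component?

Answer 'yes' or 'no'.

Answer: yes

Derivation:
Initial components: {0,1,2,3,4,5,6}
Adding edge (0,4): both already in same component {0,1,2,3,4,5,6}. No change.
New components: {0,1,2,3,4,5,6}
Are 2 and 5 in the same component? yes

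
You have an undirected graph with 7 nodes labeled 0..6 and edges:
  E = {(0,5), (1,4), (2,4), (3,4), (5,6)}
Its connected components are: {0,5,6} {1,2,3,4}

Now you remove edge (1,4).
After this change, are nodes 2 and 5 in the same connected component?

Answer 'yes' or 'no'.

Initial components: {0,5,6} {1,2,3,4}
Removing edge (1,4): it was a bridge — component count 2 -> 3.
New components: {0,5,6} {1} {2,3,4}
Are 2 and 5 in the same component? no

Answer: no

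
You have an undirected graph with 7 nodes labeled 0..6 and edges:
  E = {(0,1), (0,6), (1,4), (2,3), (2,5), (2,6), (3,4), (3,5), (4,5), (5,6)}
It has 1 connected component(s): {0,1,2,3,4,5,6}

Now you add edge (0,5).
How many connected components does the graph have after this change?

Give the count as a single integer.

Initial component count: 1
Add (0,5): endpoints already in same component. Count unchanged: 1.
New component count: 1

Answer: 1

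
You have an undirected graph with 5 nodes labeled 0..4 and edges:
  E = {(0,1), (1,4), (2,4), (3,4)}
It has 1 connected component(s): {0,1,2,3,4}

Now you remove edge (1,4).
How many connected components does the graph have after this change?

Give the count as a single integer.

Initial component count: 1
Remove (1,4): it was a bridge. Count increases: 1 -> 2.
  After removal, components: {0,1} {2,3,4}
New component count: 2

Answer: 2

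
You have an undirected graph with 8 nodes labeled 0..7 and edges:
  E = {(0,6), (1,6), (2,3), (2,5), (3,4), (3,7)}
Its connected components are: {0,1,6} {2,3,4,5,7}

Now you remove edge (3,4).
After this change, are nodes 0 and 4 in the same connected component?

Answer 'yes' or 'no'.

Initial components: {0,1,6} {2,3,4,5,7}
Removing edge (3,4): it was a bridge — component count 2 -> 3.
New components: {0,1,6} {2,3,5,7} {4}
Are 0 and 4 in the same component? no

Answer: no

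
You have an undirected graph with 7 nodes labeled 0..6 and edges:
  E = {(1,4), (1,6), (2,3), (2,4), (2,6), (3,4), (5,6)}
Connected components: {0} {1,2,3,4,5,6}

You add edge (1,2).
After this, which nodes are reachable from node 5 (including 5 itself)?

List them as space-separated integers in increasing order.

Answer: 1 2 3 4 5 6

Derivation:
Before: nodes reachable from 5: {1,2,3,4,5,6}
Adding (1,2): both endpoints already in same component. Reachability from 5 unchanged.
After: nodes reachable from 5: {1,2,3,4,5,6}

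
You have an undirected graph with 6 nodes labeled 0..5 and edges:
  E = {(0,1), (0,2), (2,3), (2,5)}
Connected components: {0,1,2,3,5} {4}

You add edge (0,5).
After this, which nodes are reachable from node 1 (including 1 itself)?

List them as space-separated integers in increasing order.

Answer: 0 1 2 3 5

Derivation:
Before: nodes reachable from 1: {0,1,2,3,5}
Adding (0,5): both endpoints already in same component. Reachability from 1 unchanged.
After: nodes reachable from 1: {0,1,2,3,5}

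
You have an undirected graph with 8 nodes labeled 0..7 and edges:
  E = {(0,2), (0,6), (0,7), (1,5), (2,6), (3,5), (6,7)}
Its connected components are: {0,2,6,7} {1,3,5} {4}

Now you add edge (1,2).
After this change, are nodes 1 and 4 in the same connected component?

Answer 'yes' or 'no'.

Answer: no

Derivation:
Initial components: {0,2,6,7} {1,3,5} {4}
Adding edge (1,2): merges {1,3,5} and {0,2,6,7}.
New components: {0,1,2,3,5,6,7} {4}
Are 1 and 4 in the same component? no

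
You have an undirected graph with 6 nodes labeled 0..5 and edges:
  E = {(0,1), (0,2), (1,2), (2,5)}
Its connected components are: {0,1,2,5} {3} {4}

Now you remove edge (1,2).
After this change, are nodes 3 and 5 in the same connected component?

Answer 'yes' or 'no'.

Initial components: {0,1,2,5} {3} {4}
Removing edge (1,2): not a bridge — component count unchanged at 3.
New components: {0,1,2,5} {3} {4}
Are 3 and 5 in the same component? no

Answer: no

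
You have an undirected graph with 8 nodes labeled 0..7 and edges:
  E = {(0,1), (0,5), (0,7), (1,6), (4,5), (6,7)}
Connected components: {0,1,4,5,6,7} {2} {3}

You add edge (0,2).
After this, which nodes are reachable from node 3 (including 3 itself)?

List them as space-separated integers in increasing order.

Before: nodes reachable from 3: {3}
Adding (0,2): merges two components, but neither contains 3. Reachability from 3 unchanged.
After: nodes reachable from 3: {3}

Answer: 3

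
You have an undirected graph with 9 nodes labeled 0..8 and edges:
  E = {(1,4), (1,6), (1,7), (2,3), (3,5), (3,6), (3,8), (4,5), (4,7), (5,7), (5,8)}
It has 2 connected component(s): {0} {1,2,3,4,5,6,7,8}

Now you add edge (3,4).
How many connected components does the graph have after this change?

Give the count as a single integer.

Initial component count: 2
Add (3,4): endpoints already in same component. Count unchanged: 2.
New component count: 2

Answer: 2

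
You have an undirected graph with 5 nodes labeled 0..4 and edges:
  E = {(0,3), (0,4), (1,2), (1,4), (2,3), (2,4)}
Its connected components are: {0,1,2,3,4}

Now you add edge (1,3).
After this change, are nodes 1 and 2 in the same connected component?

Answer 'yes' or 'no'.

Answer: yes

Derivation:
Initial components: {0,1,2,3,4}
Adding edge (1,3): both already in same component {0,1,2,3,4}. No change.
New components: {0,1,2,3,4}
Are 1 and 2 in the same component? yes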